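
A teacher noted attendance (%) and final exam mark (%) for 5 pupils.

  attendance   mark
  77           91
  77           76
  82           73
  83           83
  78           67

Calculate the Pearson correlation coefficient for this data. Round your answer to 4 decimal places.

n = 5, Σx = 397, Σy = 390, Σx² = 31555, Σy² = 30764, Σxy = 30960
nΣxy − ΣxΣy = 154800 − 154830 = -30
nΣx² − (Σx)² = 157775 − 157609 = 166; nΣy² − (Σy)² = 153820 − 152100 = 1720
r = -30 / √(166 × 1720) = -30 / 534.3407 ≈ -0.0561

-0.0561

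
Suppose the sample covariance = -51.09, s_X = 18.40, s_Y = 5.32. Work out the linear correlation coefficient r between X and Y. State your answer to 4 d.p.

r = Cov(X,Y) / (s_X · s_Y) = -51.09 / (18.40 × 5.32)
  = -51.09 / 97.8880 ≈ -0.5219

-0.5219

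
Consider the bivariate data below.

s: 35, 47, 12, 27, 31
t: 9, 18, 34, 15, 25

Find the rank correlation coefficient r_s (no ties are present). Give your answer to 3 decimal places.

Rank s: 4, 5, 1, 2, 3
Rank t: 1, 3, 5, 2, 4
d = rank(s) − rank(t): 3, 2, -4, 0, -1; Σd² = 30
ρ = 1 − 6Σd² / [n(n²−1)] = 1 − 6×30 / (5×24) = 1 − 180/120 ≈ -0.500

-0.500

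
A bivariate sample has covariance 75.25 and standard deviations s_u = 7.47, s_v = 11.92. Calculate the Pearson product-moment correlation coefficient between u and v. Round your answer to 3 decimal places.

0.845

r = Cov(u,v) / (s_u · s_v) = 75.25 / (7.47 × 11.92)
  = 75.25 / 89.0424 ≈ 0.845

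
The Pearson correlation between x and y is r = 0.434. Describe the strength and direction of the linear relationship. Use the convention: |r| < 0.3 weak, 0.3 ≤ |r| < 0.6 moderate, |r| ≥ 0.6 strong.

moderate positive

r = 0.434 > 0 so the relationship is positive.
|r| = 0.434, which falls in the moderate range.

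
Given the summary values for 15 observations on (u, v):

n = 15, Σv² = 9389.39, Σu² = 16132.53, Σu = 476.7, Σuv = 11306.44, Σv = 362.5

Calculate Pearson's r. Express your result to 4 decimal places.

-0.2719

r = (nΣuv − ΣuΣv) / √[(nΣu² − (Σu)²)(nΣv² − (Σv)²)]
Numerator: 15×11306.44 − 476.7×362.5 = -3207.15
Denominator: √[(241987.95 − 227242.89)(140840.85 − 131406.25)] = √[14745.06 × 9434.6] = 11794.6489
r = -3207.15 / 11794.6489 ≈ -0.2719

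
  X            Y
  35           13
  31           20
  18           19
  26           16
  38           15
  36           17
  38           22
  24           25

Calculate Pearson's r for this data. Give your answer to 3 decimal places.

n = 8, ΣX = 246, ΣY = 147, ΣX² = 7946, ΣY² = 2809, ΣXY = 4451
nΣXY − ΣXΣY = 35608 − 36162 = -554
nΣX² − (ΣX)² = 63568 − 60516 = 3052; nΣY² − (ΣY)² = 22472 − 21609 = 863
r = -554 / √(3052 × 863) = -554 / 1622.9221 ≈ -0.341

-0.341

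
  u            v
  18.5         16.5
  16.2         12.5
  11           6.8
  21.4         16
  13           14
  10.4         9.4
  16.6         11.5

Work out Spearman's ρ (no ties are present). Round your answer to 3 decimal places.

Rank u: 6, 4, 2, 7, 3, 1, 5
Rank v: 7, 4, 1, 6, 5, 2, 3
d = rank(u) − rank(v): -1, 0, 1, 1, -2, -1, 2; Σd² = 12
ρ = 1 − 6Σd² / [n(n²−1)] = 1 − 6×12 / (7×48) = 1 − 72/336 ≈ 0.786

0.786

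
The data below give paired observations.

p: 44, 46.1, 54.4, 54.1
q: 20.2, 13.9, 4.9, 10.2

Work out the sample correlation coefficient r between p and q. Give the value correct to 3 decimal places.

n = 4, Σp = 198.6, Σq = 49.2, Σp² = 9947.38, Σq² = 729.3, Σpq = 2347.97
nΣpq − ΣpΣq = 9391.88 − 9771.12 = -379.24
nΣp² − (Σp)² = 39789.52 − 39441.96 = 347.56; nΣq² − (Σq)² = 2917.2 − 2420.64 = 496.56
r = -379.24 / √(347.56 × 496.56) = -379.24 / 415.4328 ≈ -0.913

-0.913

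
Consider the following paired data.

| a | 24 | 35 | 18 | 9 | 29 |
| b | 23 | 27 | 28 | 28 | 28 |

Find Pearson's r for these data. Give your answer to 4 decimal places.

n = 5, Σa = 115, Σb = 134, Σa² = 3047, Σb² = 3610, Σab = 3065
nΣab − ΣaΣb = 15325 − 15410 = -85
nΣa² − (Σa)² = 15235 − 13225 = 2010; nΣb² − (Σb)² = 18050 − 17956 = 94
r = -85 / √(2010 × 94) = -85 / 434.6723 ≈ -0.1955

-0.1955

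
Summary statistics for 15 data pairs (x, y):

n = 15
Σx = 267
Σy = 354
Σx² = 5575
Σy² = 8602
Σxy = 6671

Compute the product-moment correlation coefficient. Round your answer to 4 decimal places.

r = (nΣxy − ΣxΣy) / √[(nΣx² − (Σx)²)(nΣy² − (Σy)²)]
Numerator: 15×6671 − 267×354 = 5547
Denominator: √[(83625 − 71289)(129030 − 125316)] = √[12336 × 3714] = 6768.7446
r = 5547 / 6768.7446 ≈ 0.8195

0.8195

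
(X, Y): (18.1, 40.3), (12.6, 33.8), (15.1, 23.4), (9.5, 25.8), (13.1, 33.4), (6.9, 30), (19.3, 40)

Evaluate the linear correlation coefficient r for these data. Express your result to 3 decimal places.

0.617

n = 7, ΣX = 94.6, ΣY = 226.7, ΣX² = 1396.34, ΣY² = 7595.29, ΣXY = 3170.29
nΣXY − ΣXΣY = 22192.03 − 21445.82 = 746.21
nΣX² − (ΣX)² = 9774.38 − 8949.16 = 825.22; nΣY² − (ΣY)² = 53167.03 − 51392.89 = 1774.14
r = 746.21 / √(825.22 × 1774.14) = 746.21 / 1209.9817 ≈ 0.617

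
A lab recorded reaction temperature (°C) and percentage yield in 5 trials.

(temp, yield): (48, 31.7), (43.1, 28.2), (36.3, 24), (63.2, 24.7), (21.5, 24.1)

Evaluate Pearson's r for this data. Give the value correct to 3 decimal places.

0.283

n = 5, Σx = 212.1, Σy = 132.7, Σx² = 9935.79, Σy² = 3567.03, Σxy = 5687.41
nΣxy − ΣxΣy = 28437.05 − 28145.67 = 291.38
nΣx² − (Σx)² = 49678.95 − 44986.41 = 4692.54; nΣy² − (Σy)² = 17835.15 − 17609.29 = 225.86
r = 291.38 / √(4692.54 × 225.86) = 291.38 / 1029.4936 ≈ 0.283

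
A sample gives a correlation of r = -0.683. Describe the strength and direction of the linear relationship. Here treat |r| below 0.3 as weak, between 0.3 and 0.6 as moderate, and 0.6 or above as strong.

r = -0.683 < 0 so the relationship is negative.
|r| = 0.683, which falls in the strong range.

strong negative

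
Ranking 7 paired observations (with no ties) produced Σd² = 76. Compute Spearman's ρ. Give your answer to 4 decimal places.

-0.3571

ρ = 1 − 6Σd² / [n(n²−1)] = 1 − 6×76 / (7×48)
  = 1 − 456/336 = 1 − 1.35714 ≈ -0.3571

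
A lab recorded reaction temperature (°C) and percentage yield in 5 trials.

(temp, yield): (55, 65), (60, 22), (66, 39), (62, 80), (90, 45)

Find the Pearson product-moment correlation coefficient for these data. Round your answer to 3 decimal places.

-0.192

n = 5, Σx = 333, Σy = 251, Σx² = 22925, Σy² = 14655, Σxy = 16479
nΣxy − ΣxΣy = 82395 − 83583 = -1188
nΣx² − (Σx)² = 114625 − 110889 = 3736; nΣy² − (Σy)² = 73275 − 63001 = 10274
r = -1188 / √(3736 × 10274) = -1188 / 6195.4551 ≈ -0.192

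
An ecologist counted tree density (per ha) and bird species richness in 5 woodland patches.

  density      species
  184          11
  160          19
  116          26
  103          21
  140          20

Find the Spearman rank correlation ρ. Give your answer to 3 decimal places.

Rank density: 5, 4, 2, 1, 3
Rank species: 1, 2, 5, 4, 3
d = rank(density) − rank(species): 4, 2, -3, -3, 0; Σd² = 38
ρ = 1 − 6Σd² / [n(n²−1)] = 1 − 6×38 / (5×24) = 1 − 228/120 ≈ -0.900

-0.900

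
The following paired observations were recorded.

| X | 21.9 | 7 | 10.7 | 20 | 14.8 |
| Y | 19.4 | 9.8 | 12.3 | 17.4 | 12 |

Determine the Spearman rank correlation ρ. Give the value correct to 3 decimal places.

Rank X: 5, 1, 2, 4, 3
Rank Y: 5, 1, 3, 4, 2
d = rank(X) − rank(Y): 0, 0, -1, 0, 1; Σd² = 2
ρ = 1 − 6Σd² / [n(n²−1)] = 1 − 6×2 / (5×24) = 1 − 12/120 ≈ 0.900

0.900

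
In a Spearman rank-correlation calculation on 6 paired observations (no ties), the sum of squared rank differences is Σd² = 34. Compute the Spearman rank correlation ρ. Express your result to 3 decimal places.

ρ = 1 − 6Σd² / [n(n²−1)] = 1 − 6×34 / (6×35)
  = 1 − 204/210 = 1 − 0.9714 ≈ 0.029

0.029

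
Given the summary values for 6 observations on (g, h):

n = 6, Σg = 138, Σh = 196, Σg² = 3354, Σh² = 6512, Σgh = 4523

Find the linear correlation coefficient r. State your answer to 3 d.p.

0.107

r = (nΣgh − ΣgΣh) / √[(nΣg² − (Σg)²)(nΣh² − (Σh)²)]
Numerator: 6×4523 − 138×196 = 90
Denominator: √[(20124 − 19044)(39072 − 38416)] = √[1080 × 656] = 841.7125
r = 90 / 841.7125 ≈ 0.107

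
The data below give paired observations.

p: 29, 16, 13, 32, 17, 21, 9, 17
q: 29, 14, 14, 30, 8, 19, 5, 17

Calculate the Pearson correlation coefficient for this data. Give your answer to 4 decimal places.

0.9383

n = 8, Σp = 154, Σq = 136, Σp² = 3390, Σq² = 2872, Σpq = 3076
nΣpq − ΣpΣq = 24608 − 20944 = 3664
nΣp² − (Σp)² = 27120 − 23716 = 3404; nΣq² − (Σq)² = 22976 − 18496 = 4480
r = 3664 / √(3404 × 4480) = 3664 / 3905.1146 ≈ 0.9383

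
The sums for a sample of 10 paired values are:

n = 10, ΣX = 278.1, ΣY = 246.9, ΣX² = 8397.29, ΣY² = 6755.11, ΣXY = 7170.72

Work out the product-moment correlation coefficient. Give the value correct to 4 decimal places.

r = (nΣXY − ΣXΣY) / √[(nΣX² − (ΣX)²)(nΣY² − (ΣY)²)]
Numerator: 10×7170.72 − 278.1×246.9 = 3044.31
Denominator: √[(83972.9 − 77339.61)(67551.1 − 60959.61)] = √[6633.29 × 6591.49] = 6612.3570
r = 3044.31 / 6612.3570 ≈ 0.4604

0.4604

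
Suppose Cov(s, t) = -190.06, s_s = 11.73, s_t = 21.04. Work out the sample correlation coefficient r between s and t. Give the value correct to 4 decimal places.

r = Cov(s,t) / (s_s · s_t) = -190.06 / (11.73 × 21.04)
  = -190.06 / 246.7992 ≈ -0.7701

-0.7701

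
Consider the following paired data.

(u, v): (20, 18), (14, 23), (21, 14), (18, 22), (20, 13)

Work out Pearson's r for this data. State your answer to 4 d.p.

-0.8304

n = 5, Σu = 93, Σv = 90, Σu² = 1761, Σv² = 1702, Σuv = 1632
nΣuv − ΣuΣv = 8160 − 8370 = -210
nΣu² − (Σu)² = 8805 − 8649 = 156; nΣv² − (Σv)² = 8510 − 8100 = 410
r = -210 / √(156 × 410) = -210 / 252.9031 ≈ -0.8304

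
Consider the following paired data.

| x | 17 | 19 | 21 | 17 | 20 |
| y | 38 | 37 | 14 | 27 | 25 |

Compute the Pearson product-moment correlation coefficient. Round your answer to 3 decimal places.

-0.694

n = 5, Σx = 94, Σy = 141, Σx² = 1780, Σy² = 4363, Σxy = 2602
nΣxy − ΣxΣy = 13010 − 13254 = -244
nΣx² − (Σx)² = 8900 − 8836 = 64; nΣy² − (Σy)² = 21815 − 19881 = 1934
r = -244 / √(64 × 1934) = -244 / 351.8181 ≈ -0.694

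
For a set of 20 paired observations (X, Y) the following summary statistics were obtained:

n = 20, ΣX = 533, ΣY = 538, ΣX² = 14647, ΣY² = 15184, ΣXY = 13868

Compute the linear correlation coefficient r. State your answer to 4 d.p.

-0.8369

r = (nΣXY − ΣXΣY) / √[(nΣX² − (ΣX)²)(nΣY² − (ΣY)²)]
Numerator: 20×13868 − 533×538 = -9394
Denominator: √[(292940 − 284089)(303680 − 289444)] = √[8851 × 14236] = 11225.0985
r = -9394 / 11225.0985 ≈ -0.8369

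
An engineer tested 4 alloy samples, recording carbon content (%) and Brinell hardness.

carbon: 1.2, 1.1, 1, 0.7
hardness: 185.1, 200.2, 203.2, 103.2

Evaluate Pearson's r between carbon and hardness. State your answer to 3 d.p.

n = 4, Σx = 4, Σy = 691.7, Σx² = 4.14, Σy² = 126282.53, Σxy = 717.78
nΣxy − ΣxΣy = 2871.12 − 2766.8 = 104.32
nΣx² − (Σx)² = 16.56 − 16 = 0.56; nΣy² − (Σy)² = 505130.12 − 478448.89 = 26681.23
r = 104.32 / √(0.56 × 26681.23) = 104.32 / 122.2354 ≈ 0.853

0.853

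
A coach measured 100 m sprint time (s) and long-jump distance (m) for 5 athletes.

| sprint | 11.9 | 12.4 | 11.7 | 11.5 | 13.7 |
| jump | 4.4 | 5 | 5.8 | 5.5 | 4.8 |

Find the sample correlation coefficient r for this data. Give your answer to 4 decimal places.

n = 5, Σx = 61.2, Σy = 25.5, Σx² = 752.2, Σy² = 131.29, Σxy = 311.23
nΣxy − ΣxΣy = 1556.15 − 1560.6 = -4.45
nΣx² − (Σx)² = 3761 − 3745.44 = 15.56; nΣy² − (Σy)² = 656.45 − 650.25 = 6.2
r = -4.45 / √(15.56 × 6.2) = -4.45 / 9.8220 ≈ -0.4531

-0.4531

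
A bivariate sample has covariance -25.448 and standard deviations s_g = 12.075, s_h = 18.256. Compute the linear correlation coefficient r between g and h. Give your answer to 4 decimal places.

r = Cov(g,h) / (s_g · s_h) = -25.448 / (12.075 × 18.256)
  = -25.448 / 220.4412 ≈ -0.1154

-0.1154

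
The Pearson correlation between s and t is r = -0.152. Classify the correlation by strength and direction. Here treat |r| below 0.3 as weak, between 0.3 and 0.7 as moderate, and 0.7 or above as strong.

r = -0.152 < 0 so the relationship is negative.
|r| = 0.152, which falls in the weak range.

weak negative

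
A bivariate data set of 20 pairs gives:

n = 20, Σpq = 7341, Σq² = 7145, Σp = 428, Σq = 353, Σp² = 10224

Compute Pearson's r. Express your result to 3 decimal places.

r = (nΣpq − ΣpΣq) / √[(nΣp² − (Σp)²)(nΣq² − (Σq)²)]
Numerator: 20×7341 − 428×353 = -4264
Denominator: √[(204480 − 183184)(142900 − 124609)] = √[21296 × 18291] = 19736.3912
r = -4264 / 19736.3912 ≈ -0.216

-0.216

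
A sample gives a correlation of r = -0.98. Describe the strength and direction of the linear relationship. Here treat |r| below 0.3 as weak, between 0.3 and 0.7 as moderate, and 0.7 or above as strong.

r = -0.98 < 0 so the relationship is negative.
|r| = 0.98, which falls in the strong range.

strong negative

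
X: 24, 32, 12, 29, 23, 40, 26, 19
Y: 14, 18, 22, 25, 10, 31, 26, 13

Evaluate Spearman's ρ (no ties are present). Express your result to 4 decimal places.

Rank X: 4, 7, 1, 6, 3, 8, 5, 2
Rank Y: 3, 4, 5, 6, 1, 8, 7, 2
d = rank(X) − rank(Y): 1, 3, -4, 0, 2, 0, -2, 0; Σd² = 34
ρ = 1 − 6Σd² / [n(n²−1)] = 1 − 6×34 / (8×63) = 1 − 204/504 ≈ 0.5952

0.5952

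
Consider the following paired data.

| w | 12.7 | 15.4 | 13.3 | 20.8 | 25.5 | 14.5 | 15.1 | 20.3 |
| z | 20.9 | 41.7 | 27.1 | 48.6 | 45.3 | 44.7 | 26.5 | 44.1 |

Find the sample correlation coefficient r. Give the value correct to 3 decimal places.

0.701

n = 8, Σw = 137.6, Σz = 298.9, Σw² = 2508.58, Σz² = 11969.31, Σwz = 5377.6
nΣwz − ΣwΣz = 43020.8 − 41128.64 = 1892.16
nΣw² − (Σw)² = 20068.64 − 18933.76 = 1134.88; nΣz² − (Σz)² = 95754.48 − 89341.21 = 6413.27
r = 1892.16 / √(1134.88 × 6413.27) = 1892.16 / 2697.8310 ≈ 0.701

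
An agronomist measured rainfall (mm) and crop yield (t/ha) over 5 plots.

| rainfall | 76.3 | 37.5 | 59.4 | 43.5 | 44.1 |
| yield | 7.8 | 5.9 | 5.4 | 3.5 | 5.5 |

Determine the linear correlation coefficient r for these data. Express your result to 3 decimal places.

n = 5, Σx = 260.8, Σy = 28.1, Σx² = 14593.36, Σy² = 167.31, Σxy = 1531.95
nΣxy − ΣxΣy = 7659.75 − 7328.48 = 331.27
nΣx² − (Σx)² = 72966.8 − 68016.64 = 4950.16; nΣy² − (Σy)² = 836.55 − 789.61 = 46.94
r = 331.27 / √(4950.16 × 46.94) = 331.27 / 482.0379 ≈ 0.687

0.687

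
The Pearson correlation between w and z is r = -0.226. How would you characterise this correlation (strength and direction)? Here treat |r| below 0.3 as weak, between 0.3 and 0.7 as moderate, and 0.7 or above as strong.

weak negative

r = -0.226 < 0 so the relationship is negative.
|r| = 0.226, which falls in the weak range.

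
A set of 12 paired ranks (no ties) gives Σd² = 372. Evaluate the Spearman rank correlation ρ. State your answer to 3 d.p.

-0.301

ρ = 1 − 6Σd² / [n(n²−1)] = 1 − 6×372 / (12×143)
  = 1 − 2232/1716 = 1 − 1.3007 ≈ -0.301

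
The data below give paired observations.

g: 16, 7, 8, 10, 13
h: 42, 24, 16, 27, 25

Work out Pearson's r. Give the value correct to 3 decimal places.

n = 5, Σg = 54, Σh = 134, Σg² = 638, Σh² = 3950, Σgh = 1563
nΣgh − ΣgΣh = 7815 − 7236 = 579
nΣg² − (Σg)² = 3190 − 2916 = 274; nΣh² − (Σh)² = 19750 − 17956 = 1794
r = 579 / √(274 × 1794) = 579 / 701.1105 ≈ 0.826

0.826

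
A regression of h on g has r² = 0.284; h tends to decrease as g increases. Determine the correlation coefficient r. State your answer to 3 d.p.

-0.533

|r| = √0.284 = 0.533
The association is negative, so r = −0.533.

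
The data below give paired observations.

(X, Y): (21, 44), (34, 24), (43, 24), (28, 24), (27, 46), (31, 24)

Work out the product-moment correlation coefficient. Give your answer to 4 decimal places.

-0.6774

n = 6, ΣX = 184, ΣY = 186, ΣX² = 5920, ΣY² = 6356, ΣXY = 5430
nΣXY − ΣXΣY = 32580 − 34224 = -1644
nΣX² − (ΣX)² = 35520 − 33856 = 1664; nΣY² − (ΣY)² = 38136 − 34596 = 3540
r = -1644 / √(1664 × 3540) = -1644 / 2427.0476 ≈ -0.6774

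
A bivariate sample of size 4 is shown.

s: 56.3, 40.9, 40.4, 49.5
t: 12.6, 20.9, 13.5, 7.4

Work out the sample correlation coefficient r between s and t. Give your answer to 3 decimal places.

n = 4, Σs = 187.1, Σt = 54.4, Σs² = 8924.91, Σt² = 832.58, Σst = 2475.89
nΣst − ΣsΣt = 9903.56 − 10178.24 = -274.68
nΣs² − (Σs)² = 35699.64 − 35006.41 = 693.23; nΣt² − (Σt)² = 3330.32 − 2959.36 = 370.96
r = -274.68 / √(693.23 × 370.96) = -274.68 / 507.1100 ≈ -0.542

-0.542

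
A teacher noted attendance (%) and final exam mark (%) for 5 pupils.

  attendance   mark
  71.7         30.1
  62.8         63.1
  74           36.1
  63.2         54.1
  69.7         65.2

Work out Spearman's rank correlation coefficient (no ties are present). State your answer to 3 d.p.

-0.600

Rank attendance: 4, 1, 5, 2, 3
Rank mark: 1, 4, 2, 3, 5
d = rank(attendance) − rank(mark): 3, -3, 3, -1, -2; Σd² = 32
ρ = 1 − 6Σd² / [n(n²−1)] = 1 − 6×32 / (5×24) = 1 − 192/120 ≈ -0.600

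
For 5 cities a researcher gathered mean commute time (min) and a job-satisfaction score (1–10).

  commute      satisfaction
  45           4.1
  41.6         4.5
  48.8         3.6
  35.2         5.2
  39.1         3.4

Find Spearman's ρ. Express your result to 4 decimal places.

-0.4000

Rank commute: 4, 3, 5, 1, 2
Rank satisfaction: 3, 4, 2, 5, 1
d = rank(commute) − rank(satisfaction): 1, -1, 3, -4, 1; Σd² = 28
ρ = 1 − 6Σd² / [n(n²−1)] = 1 − 6×28 / (5×24) = 1 − 168/120 ≈ -0.4000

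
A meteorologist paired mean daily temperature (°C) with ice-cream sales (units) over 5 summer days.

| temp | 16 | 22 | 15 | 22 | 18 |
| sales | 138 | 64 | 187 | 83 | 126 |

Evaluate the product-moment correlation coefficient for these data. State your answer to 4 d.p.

n = 5, Σx = 93, Σy = 598, Σx² = 1773, Σy² = 80874, Σxy = 10515
nΣxy − ΣxΣy = 52575 − 55614 = -3039
nΣx² − (Σx)² = 8865 − 8649 = 216; nΣy² − (Σy)² = 404370 − 357604 = 46766
r = -3039 / √(216 × 46766) = -3039 / 3178.2788 ≈ -0.9562

-0.9562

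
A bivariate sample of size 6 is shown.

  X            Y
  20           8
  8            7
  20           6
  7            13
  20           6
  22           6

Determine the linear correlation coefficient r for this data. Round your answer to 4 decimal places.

-0.6996

n = 6, ΣX = 97, ΣY = 46, ΣX² = 1797, ΣY² = 390, ΣXY = 679
nΣXY − ΣXΣY = 4074 − 4462 = -388
nΣX² − (ΣX)² = 10782 − 9409 = 1373; nΣY² − (ΣY)² = 2340 − 2116 = 224
r = -388 / √(1373 × 224) = -388 / 554.5737 ≈ -0.6996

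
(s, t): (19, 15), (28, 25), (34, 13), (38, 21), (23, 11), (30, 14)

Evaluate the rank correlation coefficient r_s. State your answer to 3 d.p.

Rank s: 1, 3, 5, 6, 2, 4
Rank t: 4, 6, 2, 5, 1, 3
d = rank(s) − rank(t): -3, -3, 3, 1, 1, 1; Σd² = 30
ρ = 1 − 6Σd² / [n(n²−1)] = 1 − 6×30 / (6×35) = 1 − 180/210 ≈ 0.143

0.143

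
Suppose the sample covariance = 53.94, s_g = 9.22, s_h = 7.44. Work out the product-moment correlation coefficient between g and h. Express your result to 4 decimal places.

0.7863

r = Cov(g,h) / (s_g · s_h) = 53.94 / (9.22 × 7.44)
  = 53.94 / 68.5968 ≈ 0.7863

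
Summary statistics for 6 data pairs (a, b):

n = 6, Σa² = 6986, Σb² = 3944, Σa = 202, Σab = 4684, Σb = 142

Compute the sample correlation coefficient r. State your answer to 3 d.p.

-0.294

r = (nΣab − ΣaΣb) / √[(nΣa² − (Σa)²)(nΣb² − (Σb)²)]
Numerator: 6×4684 − 202×142 = -580
Denominator: √[(41916 − 40804)(23664 − 20164)] = √[1112 × 3500] = 1972.8152
r = -580 / 1972.8152 ≈ -0.294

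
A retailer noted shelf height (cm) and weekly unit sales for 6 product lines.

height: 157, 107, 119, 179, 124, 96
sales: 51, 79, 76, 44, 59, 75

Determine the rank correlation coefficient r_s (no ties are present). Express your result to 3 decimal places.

-0.829

Rank height: 5, 2, 3, 6, 4, 1
Rank sales: 2, 6, 5, 1, 3, 4
d = rank(height) − rank(sales): 3, -4, -2, 5, 1, -3; Σd² = 64
ρ = 1 − 6Σd² / [n(n²−1)] = 1 − 6×64 / (6×35) = 1 − 384/210 ≈ -0.829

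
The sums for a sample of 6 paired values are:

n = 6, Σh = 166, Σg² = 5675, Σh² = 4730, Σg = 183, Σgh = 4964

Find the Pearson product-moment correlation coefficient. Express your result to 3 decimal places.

r = (nΣgh − ΣgΣh) / √[(nΣg² − (Σg)²)(nΣh² − (Σh)²)]
Numerator: 6×4964 − 183×166 = -594
Denominator: √[(34050 − 33489)(28380 − 27556)] = √[561 × 824] = 679.9000
r = -594 / 679.9000 ≈ -0.874

-0.874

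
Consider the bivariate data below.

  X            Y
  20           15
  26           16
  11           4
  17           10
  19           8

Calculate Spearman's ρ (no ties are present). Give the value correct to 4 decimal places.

0.9000

Rank X: 4, 5, 1, 2, 3
Rank Y: 4, 5, 1, 3, 2
d = rank(X) − rank(Y): 0, 0, 0, -1, 1; Σd² = 2
ρ = 1 − 6Σd² / [n(n²−1)] = 1 − 6×2 / (5×24) = 1 − 12/120 ≈ 0.9000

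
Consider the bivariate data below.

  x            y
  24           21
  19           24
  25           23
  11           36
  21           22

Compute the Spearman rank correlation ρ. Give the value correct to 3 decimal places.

-0.700

Rank x: 4, 2, 5, 1, 3
Rank y: 1, 4, 3, 5, 2
d = rank(x) − rank(y): 3, -2, 2, -4, 1; Σd² = 34
ρ = 1 − 6Σd² / [n(n²−1)] = 1 − 6×34 / (5×24) = 1 − 204/120 ≈ -0.700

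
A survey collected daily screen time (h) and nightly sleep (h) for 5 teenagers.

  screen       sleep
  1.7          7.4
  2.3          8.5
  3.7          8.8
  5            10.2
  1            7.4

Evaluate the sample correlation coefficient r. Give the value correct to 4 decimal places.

n = 5, Σx = 13.7, Σy = 42.3, Σx² = 47.87, Σy² = 363.25, Σxy = 123.09
nΣxy − ΣxΣy = 615.45 − 579.51 = 35.94
nΣx² − (Σx)² = 239.35 − 187.69 = 51.66; nΣy² − (Σy)² = 1816.25 − 1789.29 = 26.96
r = 35.94 / √(51.66 × 26.96) = 35.94 / 37.3196 ≈ 0.9630

0.9630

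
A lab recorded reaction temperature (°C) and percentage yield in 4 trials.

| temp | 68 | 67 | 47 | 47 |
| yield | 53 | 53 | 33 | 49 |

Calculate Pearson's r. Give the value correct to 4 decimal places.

n = 4, Σx = 229, Σy = 188, Σx² = 13531, Σy² = 9108, Σxy = 11009
nΣxy − ΣxΣy = 44036 − 43052 = 984
nΣx² − (Σx)² = 54124 − 52441 = 1683; nΣy² − (Σy)² = 36432 − 35344 = 1088
r = 984 / √(1683 × 1088) = 984 / 1353.1829 ≈ 0.7272

0.7272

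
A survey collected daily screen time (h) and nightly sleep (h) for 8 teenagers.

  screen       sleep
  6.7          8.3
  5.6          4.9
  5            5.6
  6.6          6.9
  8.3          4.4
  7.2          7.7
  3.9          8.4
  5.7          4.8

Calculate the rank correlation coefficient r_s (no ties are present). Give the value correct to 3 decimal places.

Rank screen: 6, 3, 2, 5, 8, 7, 1, 4
Rank sleep: 7, 3, 4, 5, 1, 6, 8, 2
d = rank(screen) − rank(sleep): -1, 0, -2, 0, 7, 1, -7, 2; Σd² = 108
ρ = 1 − 6Σd² / [n(n²−1)] = 1 − 6×108 / (8×63) = 1 − 648/504 ≈ -0.286

-0.286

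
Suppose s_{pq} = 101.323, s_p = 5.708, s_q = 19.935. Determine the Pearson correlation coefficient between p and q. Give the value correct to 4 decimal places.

0.8904

r = Cov(p,q) / (s_p · s_q) = 101.323 / (5.708 × 19.935)
  = 101.323 / 113.7890 ≈ 0.8904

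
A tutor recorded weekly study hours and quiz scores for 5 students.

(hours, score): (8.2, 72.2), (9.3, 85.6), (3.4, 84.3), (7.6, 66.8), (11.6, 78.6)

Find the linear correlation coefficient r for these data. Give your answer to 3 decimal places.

-0.141

n = 5, Σx = 40.1, Σy = 387.5, Σx² = 357.61, Σy² = 30286.89, Σxy = 3094.18
nΣxy − ΣxΣy = 15470.9 − 15538.75 = -67.85
nΣx² − (Σx)² = 1788.05 − 1608.01 = 180.04; nΣy² − (Σy)² = 151434.45 − 150156.25 = 1278.2
r = -67.85 / √(180.04 × 1278.2) = -67.85 / 479.7157 ≈ -0.141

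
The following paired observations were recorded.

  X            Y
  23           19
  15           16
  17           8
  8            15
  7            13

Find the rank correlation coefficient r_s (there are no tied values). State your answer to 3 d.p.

Rank X: 5, 3, 4, 2, 1
Rank Y: 5, 4, 1, 3, 2
d = rank(X) − rank(Y): 0, -1, 3, -1, -1; Σd² = 12
ρ = 1 − 6Σd² / [n(n²−1)] = 1 − 6×12 / (5×24) = 1 − 72/120 ≈ 0.400

0.400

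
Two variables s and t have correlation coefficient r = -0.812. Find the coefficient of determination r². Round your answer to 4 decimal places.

r² = (-0.812)² = 0.6593

0.6593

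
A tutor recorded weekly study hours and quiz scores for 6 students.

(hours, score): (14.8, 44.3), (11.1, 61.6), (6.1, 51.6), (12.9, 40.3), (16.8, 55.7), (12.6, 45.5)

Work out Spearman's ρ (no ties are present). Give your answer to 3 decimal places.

-0.257

Rank hours: 5, 2, 1, 4, 6, 3
Rank score: 2, 6, 4, 1, 5, 3
d = rank(hours) − rank(score): 3, -4, -3, 3, 1, 0; Σd² = 44
ρ = 1 − 6Σd² / [n(n²−1)] = 1 − 6×44 / (6×35) = 1 − 264/210 ≈ -0.257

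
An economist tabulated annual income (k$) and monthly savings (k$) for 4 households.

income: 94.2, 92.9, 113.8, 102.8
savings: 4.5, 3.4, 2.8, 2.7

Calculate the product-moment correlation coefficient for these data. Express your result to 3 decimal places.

-0.687

n = 4, Σx = 403.7, Σy = 13.4, Σx² = 41022.33, Σy² = 46.94, Σxy = 1335.96
nΣxy − ΣxΣy = 5343.84 − 5409.58 = -65.74
nΣx² − (Σx)² = 164089.32 − 162973.69 = 1115.63; nΣy² − (Σy)² = 187.76 − 179.56 = 8.2
r = -65.74 / √(1115.63 × 8.2) = -65.74 / 95.6460 ≈ -0.687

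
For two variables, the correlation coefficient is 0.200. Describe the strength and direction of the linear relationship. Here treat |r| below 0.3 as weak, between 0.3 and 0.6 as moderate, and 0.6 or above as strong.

weak positive

r = 0.200 > 0 so the relationship is positive.
|r| = 0.200, which falls in the weak range.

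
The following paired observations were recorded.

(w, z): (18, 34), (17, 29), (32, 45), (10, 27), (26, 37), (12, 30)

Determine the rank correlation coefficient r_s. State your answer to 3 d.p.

0.943

Rank w: 4, 3, 6, 1, 5, 2
Rank z: 4, 2, 6, 1, 5, 3
d = rank(w) − rank(z): 0, 1, 0, 0, 0, -1; Σd² = 2
ρ = 1 − 6Σd² / [n(n²−1)] = 1 − 6×2 / (6×35) = 1 − 12/210 ≈ 0.943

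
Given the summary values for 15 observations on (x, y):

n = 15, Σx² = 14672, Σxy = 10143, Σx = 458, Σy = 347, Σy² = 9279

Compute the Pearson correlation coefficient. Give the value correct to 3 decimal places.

-0.487

r = (nΣxy − ΣxΣy) / √[(nΣx² − (Σx)²)(nΣy² − (Σy)²)]
Numerator: 15×10143 − 458×347 = -6781
Denominator: √[(220080 − 209764)(139185 − 120409)] = √[10316 × 18776] = 13917.3710
r = -6781 / 13917.3710 ≈ -0.487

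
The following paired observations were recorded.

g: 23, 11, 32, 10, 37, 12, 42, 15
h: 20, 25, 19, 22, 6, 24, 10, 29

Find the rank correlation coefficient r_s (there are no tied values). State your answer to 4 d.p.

Rank g: 5, 2, 6, 1, 7, 3, 8, 4
Rank h: 4, 7, 3, 5, 1, 6, 2, 8
d = rank(g) − rank(h): 1, -5, 3, -4, 6, -3, 6, -4; Σd² = 148
ρ = 1 − 6Σd² / [n(n²−1)] = 1 − 6×148 / (8×63) = 1 − 888/504 ≈ -0.7619

-0.7619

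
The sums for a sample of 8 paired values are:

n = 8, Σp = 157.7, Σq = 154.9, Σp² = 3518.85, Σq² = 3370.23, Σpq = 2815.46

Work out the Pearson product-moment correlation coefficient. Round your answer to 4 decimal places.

r = (nΣpq − ΣpΣq) / √[(nΣp² − (Σp)²)(nΣq² − (Σq)²)]
Numerator: 8×2815.46 − 157.7×154.9 = -1904.05
Denominator: √[(28150.8 − 24869.29)(26961.84 − 23994.01)] = √[3281.51 × 2967.83] = 3120.7313
r = -1904.05 / 3120.7313 ≈ -0.6101

-0.6101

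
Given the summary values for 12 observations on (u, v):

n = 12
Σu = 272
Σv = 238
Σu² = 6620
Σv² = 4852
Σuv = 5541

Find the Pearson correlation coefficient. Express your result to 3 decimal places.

r = (nΣuv − ΣuΣv) / √[(nΣu² − (Σu)²)(nΣv² − (Σv)²)]
Numerator: 12×5541 − 272×238 = 1756
Denominator: √[(79440 − 73984)(58224 − 56644)] = √[5456 × 1580] = 2936.0654
r = 1756 / 2936.0654 ≈ 0.598

0.598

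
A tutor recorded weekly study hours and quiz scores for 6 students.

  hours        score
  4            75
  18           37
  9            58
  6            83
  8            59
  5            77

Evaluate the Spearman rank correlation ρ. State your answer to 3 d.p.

-0.771

Rank hours: 1, 6, 5, 3, 4, 2
Rank score: 4, 1, 2, 6, 3, 5
d = rank(hours) − rank(score): -3, 5, 3, -3, 1, -3; Σd² = 62
ρ = 1 − 6Σd² / [n(n²−1)] = 1 − 6×62 / (6×35) = 1 − 372/210 ≈ -0.771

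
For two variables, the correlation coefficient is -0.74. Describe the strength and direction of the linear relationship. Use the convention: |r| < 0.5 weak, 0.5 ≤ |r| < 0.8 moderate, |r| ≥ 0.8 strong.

r = -0.74 < 0 so the relationship is negative.
|r| = 0.74, which falls in the moderate range.

moderate negative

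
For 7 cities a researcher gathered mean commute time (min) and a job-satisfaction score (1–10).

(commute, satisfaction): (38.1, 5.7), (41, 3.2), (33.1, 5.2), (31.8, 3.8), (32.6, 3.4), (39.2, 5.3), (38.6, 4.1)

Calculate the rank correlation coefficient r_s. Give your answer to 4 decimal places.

Rank commute: 4, 7, 3, 1, 2, 6, 5
Rank satisfaction: 7, 1, 5, 3, 2, 6, 4
d = rank(commute) − rank(satisfaction): -3, 6, -2, -2, 0, 0, 1; Σd² = 54
ρ = 1 − 6Σd² / [n(n²−1)] = 1 − 6×54 / (7×48) = 1 − 324/336 ≈ 0.0357

0.0357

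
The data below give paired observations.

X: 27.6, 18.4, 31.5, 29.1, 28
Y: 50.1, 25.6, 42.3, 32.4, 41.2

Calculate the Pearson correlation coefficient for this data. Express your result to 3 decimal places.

0.658

n = 5, ΣX = 134.6, ΣY = 191.6, ΣX² = 3723.38, ΣY² = 7701.86, ΣXY = 5282.69
nΣXY − ΣXΣY = 26413.45 − 25789.36 = 624.09
nΣX² − (ΣX)² = 18616.9 − 18117.16 = 499.74; nΣY² − (ΣY)² = 38509.3 − 36710.56 = 1798.74
r = 624.09 / √(499.74 × 1798.74) = 624.09 / 948.1046 ≈ 0.658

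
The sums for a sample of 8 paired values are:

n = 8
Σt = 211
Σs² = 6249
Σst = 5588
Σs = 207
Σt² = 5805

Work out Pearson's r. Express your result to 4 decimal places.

r = (nΣst − ΣsΣt) / √[(nΣs² − (Σs)²)(nΣt² − (Σt)²)]
Numerator: 8×5588 − 207×211 = 1027
Denominator: √[(49992 − 42849)(46440 − 44521)] = √[7143 × 1919] = 3702.3529
r = 1027 / 3702.3529 ≈ 0.2774

0.2774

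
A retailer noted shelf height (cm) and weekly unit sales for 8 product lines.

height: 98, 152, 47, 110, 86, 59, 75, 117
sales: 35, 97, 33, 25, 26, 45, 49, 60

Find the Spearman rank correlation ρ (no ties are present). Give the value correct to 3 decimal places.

Rank height: 5, 8, 1, 6, 4, 2, 3, 7
Rank sales: 4, 8, 3, 1, 2, 5, 6, 7
d = rank(height) − rank(sales): 1, 0, -2, 5, 2, -3, -3, 0; Σd² = 52
ρ = 1 − 6Σd² / [n(n²−1)] = 1 − 6×52 / (8×63) = 1 − 312/504 ≈ 0.381

0.381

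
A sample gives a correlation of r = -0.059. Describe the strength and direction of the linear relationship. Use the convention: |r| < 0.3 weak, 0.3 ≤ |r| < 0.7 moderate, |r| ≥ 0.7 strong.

weak negative

r = -0.059 < 0 so the relationship is negative.
|r| = 0.059, which falls in the weak range.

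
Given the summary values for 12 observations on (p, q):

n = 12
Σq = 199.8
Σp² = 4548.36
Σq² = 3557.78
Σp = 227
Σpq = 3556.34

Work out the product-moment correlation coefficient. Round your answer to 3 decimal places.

-0.921

r = (nΣpq − ΣpΣq) / √[(nΣp² − (Σp)²)(nΣq² − (Σq)²)]
Numerator: 12×3556.34 − 227×199.8 = -2678.52
Denominator: √[(54580.32 − 51529)(42693.36 − 39920.04)] = √[3051.32 × 2773.32] = 2909.0010
r = -2678.52 / 2909.0010 ≈ -0.921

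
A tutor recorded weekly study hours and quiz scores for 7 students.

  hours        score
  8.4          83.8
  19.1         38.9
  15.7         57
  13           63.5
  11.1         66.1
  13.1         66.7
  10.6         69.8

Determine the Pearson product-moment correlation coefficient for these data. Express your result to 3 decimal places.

-0.970

n = 7, Σx = 91, Σy = 445.8, Σx² = 1258.04, Σy² = 29507.04, Σxy = 5514.67
nΣxy − ΣxΣy = 38602.69 − 40567.8 = -1965.11
nΣx² − (Σx)² = 8806.28 − 8281 = 525.28; nΣy² − (Σy)² = 206549.28 − 198737.64 = 7811.64
r = -1965.11 / √(525.28 × 7811.64) = -1965.11 / 2025.6600 ≈ -0.970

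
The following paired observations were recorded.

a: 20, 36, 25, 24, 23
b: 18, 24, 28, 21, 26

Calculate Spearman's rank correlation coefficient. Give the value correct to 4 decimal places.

0.5000

Rank a: 1, 5, 4, 3, 2
Rank b: 1, 3, 5, 2, 4
d = rank(a) − rank(b): 0, 2, -1, 1, -2; Σd² = 10
ρ = 1 − 6Σd² / [n(n²−1)] = 1 − 6×10 / (5×24) = 1 − 60/120 ≈ 0.5000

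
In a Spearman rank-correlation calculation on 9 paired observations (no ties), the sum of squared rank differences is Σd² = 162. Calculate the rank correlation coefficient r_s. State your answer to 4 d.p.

-0.3500

ρ = 1 − 6Σd² / [n(n²−1)] = 1 − 6×162 / (9×80)
  = 1 − 972/720 = 1 − 1.35000 ≈ -0.3500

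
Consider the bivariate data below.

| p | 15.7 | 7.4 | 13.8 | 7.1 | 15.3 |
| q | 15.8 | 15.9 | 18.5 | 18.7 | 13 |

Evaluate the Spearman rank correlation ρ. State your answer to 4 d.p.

-0.8000

Rank p: 5, 2, 3, 1, 4
Rank q: 2, 3, 4, 5, 1
d = rank(p) − rank(q): 3, -1, -1, -4, 3; Σd² = 36
ρ = 1 − 6Σd² / [n(n²−1)] = 1 − 6×36 / (5×24) = 1 − 216/120 ≈ -0.8000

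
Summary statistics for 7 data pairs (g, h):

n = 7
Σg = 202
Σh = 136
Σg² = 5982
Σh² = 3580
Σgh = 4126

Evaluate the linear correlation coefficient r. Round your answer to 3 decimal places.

0.532

r = (nΣgh − ΣgΣh) / √[(nΣg² − (Σg)²)(nΣh² − (Σh)²)]
Numerator: 7×4126 − 202×136 = 1410
Denominator: √[(41874 − 40804)(25060 − 18496)] = √[1070 × 6564] = 2650.1849
r = 1410 / 2650.1849 ≈ 0.532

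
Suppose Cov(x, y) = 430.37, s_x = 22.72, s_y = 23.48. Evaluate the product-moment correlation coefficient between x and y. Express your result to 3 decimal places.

r = Cov(x,y) / (s_x · s_y) = 430.37 / (22.72 × 23.48)
  = 430.37 / 533.4656 ≈ 0.807

0.807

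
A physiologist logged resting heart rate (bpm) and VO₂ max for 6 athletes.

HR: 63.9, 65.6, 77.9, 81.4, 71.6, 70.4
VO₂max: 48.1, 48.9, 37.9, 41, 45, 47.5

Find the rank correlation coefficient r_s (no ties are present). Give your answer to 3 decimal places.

-0.886

Rank HR: 1, 2, 5, 6, 4, 3
Rank VO₂max: 5, 6, 1, 2, 3, 4
d = rank(HR) − rank(VO₂max): -4, -4, 4, 4, 1, -1; Σd² = 66
ρ = 1 − 6Σd² / [n(n²−1)] = 1 − 6×66 / (6×35) = 1 − 396/210 ≈ -0.886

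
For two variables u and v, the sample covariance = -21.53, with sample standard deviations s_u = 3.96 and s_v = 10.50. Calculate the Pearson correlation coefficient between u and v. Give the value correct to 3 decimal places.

-0.518

r = Cov(u,v) / (s_u · s_v) = -21.53 / (3.96 × 10.50)
  = -21.53 / 41.5800 ≈ -0.518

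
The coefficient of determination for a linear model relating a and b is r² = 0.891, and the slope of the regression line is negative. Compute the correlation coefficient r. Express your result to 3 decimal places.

-0.944

|r| = √0.891 = 0.944
The association is negative, so r = −0.944.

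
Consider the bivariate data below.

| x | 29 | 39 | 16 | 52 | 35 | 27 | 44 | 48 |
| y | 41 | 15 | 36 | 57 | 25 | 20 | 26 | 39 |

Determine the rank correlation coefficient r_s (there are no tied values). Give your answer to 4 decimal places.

Rank x: 3, 5, 1, 8, 4, 2, 6, 7
Rank y: 7, 1, 5, 8, 3, 2, 4, 6
d = rank(x) − rank(y): -4, 4, -4, 0, 1, 0, 2, 1; Σd² = 54
ρ = 1 − 6Σd² / [n(n²−1)] = 1 − 6×54 / (8×63) = 1 − 324/504 ≈ 0.3571

0.3571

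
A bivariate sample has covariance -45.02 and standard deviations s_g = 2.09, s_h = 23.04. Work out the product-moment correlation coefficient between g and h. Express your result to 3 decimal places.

-0.935

r = Cov(g,h) / (s_g · s_h) = -45.02 / (2.09 × 23.04)
  = -45.02 / 48.1536 ≈ -0.935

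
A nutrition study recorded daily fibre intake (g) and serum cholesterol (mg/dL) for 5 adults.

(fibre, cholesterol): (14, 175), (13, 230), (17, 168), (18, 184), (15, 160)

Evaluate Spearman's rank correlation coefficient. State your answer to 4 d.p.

Rank fibre: 2, 1, 4, 5, 3
Rank cholesterol: 3, 5, 2, 4, 1
d = rank(fibre) − rank(cholesterol): -1, -4, 2, 1, 2; Σd² = 26
ρ = 1 − 6Σd² / [n(n²−1)] = 1 − 6×26 / (5×24) = 1 − 156/120 ≈ -0.3000

-0.3000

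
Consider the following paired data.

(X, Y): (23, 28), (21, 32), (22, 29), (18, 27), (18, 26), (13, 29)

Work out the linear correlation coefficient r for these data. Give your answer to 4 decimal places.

n = 6, ΣX = 115, ΣY = 171, ΣX² = 2271, ΣY² = 4895, ΣXY = 3285
nΣXY − ΣXΣY = 19710 − 19665 = 45
nΣX² − (ΣX)² = 13626 − 13225 = 401; nΣY² − (ΣY)² = 29370 − 29241 = 129
r = 45 / √(401 × 129) = 45 / 227.4401 ≈ 0.1979

0.1979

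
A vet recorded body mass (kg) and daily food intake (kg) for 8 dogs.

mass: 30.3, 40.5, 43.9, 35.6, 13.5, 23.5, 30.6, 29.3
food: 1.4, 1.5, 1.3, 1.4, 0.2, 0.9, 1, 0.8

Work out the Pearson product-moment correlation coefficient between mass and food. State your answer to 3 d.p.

0.869

n = 8, Σx = 247.2, Σy = 8.5, Σx² = 8282.26, Σy² = 10.35, Σxy = 287.97
nΣxy − ΣxΣy = 2303.76 − 2101.2 = 202.56
nΣx² − (Σx)² = 66258.08 − 61107.84 = 5150.24; nΣy² − (Σy)² = 82.8 − 72.25 = 10.55
r = 202.56 / √(5150.24 × 10.55) = 202.56 / 233.0988 ≈ 0.869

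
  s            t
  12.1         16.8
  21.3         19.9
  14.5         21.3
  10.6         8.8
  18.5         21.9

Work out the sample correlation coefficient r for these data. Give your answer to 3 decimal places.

0.716

n = 5, Σs = 77, Σt = 88.7, Σs² = 1264.96, Σt² = 1688.99, Σst = 1434.43
nΣst − ΣsΣt = 7172.15 − 6829.9 = 342.25
nΣs² − (Σs)² = 6324.8 − 5929 = 395.8; nΣt² − (Σt)² = 8444.95 − 7867.69 = 577.26
r = 342.25 / √(395.8 × 577.26) = 342.25 / 477.9953 ≈ 0.716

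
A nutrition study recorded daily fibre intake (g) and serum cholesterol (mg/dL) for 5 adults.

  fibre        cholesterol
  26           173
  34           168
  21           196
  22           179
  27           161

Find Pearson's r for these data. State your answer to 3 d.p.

-0.699

n = 5, Σx = 130, Σy = 877, Σx² = 3486, Σy² = 154531, Σxy = 22611
nΣxy − ΣxΣy = 113055 − 114010 = -955
nΣx² − (Σx)² = 17430 − 16900 = 530; nΣy² − (Σy)² = 772655 − 769129 = 3526
r = -955 / √(530 × 3526) = -955 / 1367.0333 ≈ -0.699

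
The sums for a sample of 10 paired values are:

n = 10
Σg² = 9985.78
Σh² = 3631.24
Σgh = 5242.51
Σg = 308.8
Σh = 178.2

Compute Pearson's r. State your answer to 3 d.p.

r = (nΣgh − ΣgΣh) / √[(nΣg² − (Σg)²)(nΣh² − (Σh)²)]
Numerator: 10×5242.51 − 308.8×178.2 = -2603.06
Denominator: √[(99857.8 − 95357.44)(36312.4 − 31755.24)] = √[4500.36 × 4557.16] = 4528.6710
r = -2603.06 / 4528.6710 ≈ -0.575

-0.575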